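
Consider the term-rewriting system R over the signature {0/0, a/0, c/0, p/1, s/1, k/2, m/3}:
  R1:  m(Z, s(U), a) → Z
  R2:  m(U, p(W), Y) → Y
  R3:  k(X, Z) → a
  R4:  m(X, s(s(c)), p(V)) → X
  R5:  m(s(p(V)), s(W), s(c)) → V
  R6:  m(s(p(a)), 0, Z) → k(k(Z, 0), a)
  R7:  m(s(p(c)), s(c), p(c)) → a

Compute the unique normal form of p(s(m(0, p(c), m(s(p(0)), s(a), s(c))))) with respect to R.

1. p(s(m(0, p(c), m(s(p(0)), s(a), s(c)))))  →  p(s(m(s(p(0)), s(a), s(c))))   [R2 at 1.1]
2. p(s(m(s(p(0)), s(a), s(c))))  →  p(s(0))   [R5 at 1.1]

p(s(0))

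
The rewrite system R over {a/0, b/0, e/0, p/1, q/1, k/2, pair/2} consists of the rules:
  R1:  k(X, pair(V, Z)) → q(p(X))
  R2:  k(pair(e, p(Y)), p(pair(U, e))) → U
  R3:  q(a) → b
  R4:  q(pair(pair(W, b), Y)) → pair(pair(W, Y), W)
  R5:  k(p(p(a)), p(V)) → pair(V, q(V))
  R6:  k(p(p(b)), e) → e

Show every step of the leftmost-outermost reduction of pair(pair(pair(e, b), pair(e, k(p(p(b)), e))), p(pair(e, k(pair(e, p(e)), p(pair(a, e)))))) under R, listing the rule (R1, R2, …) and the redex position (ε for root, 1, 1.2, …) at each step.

1. pair(pair(pair(e, b), pair(e, k(p(p(b)), e))), p(pair(e, k(pair(e, p(e)), p(pair(a, e))))))  →  pair(pair(pair(e, b), pair(e, e)), p(pair(e, k(pair(e, p(e)), p(pair(a, e))))))   [R6 at 1.2.2]
2. pair(pair(pair(e, b), pair(e, e)), p(pair(e, k(pair(e, p(e)), p(pair(a, e))))))  →  pair(pair(pair(e, b), pair(e, e)), p(pair(e, a)))   [R2 at 2.1.2]

pair(pair(pair(e, b), pair(e, e)), p(pair(e, a)))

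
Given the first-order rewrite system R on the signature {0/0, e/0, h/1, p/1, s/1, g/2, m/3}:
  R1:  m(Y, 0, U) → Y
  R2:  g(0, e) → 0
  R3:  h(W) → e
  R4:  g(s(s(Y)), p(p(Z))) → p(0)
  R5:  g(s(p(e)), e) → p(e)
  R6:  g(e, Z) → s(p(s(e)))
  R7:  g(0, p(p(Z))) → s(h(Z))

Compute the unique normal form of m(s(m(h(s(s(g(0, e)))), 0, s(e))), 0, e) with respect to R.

1. m(s(m(h(s(s(g(0, e)))), 0, s(e))), 0, e)  →  s(m(h(s(s(g(0, e)))), 0, s(e)))   [R1 at ε]
2. s(m(h(s(s(g(0, e)))), 0, s(e)))  →  s(h(s(s(g(0, e)))))   [R1 at 1]
3. s(h(s(s(g(0, e)))))  →  s(e)   [R3 at 1]

s(e)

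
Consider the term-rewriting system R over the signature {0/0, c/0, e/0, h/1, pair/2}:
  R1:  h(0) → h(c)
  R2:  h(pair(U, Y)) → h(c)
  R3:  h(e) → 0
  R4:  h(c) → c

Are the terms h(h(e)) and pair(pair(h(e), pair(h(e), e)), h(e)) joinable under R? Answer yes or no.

no — NF(t₁) = c, NF(t₂) = pair(pair(0, pair(0, e)), 0)

Reduce t₁ = h(h(e)):
1. h(h(e))  →  h(0)   [R3 at 1]
2. h(0)  →  h(c)   [R1 at ε]
3. h(c)  →  c   [R4 at ε]

Reduce t₂ = pair(pair(h(e), pair(h(e), e)), h(e)):
1. pair(pair(h(e), pair(h(e), e)), h(e))  →  pair(pair(0, pair(h(e), e)), h(e))   [R3 at 1.1]
2. pair(pair(0, pair(h(e), e)), h(e))  →  pair(pair(0, pair(0, e)), h(e))   [R3 at 1.2.1]
3. pair(pair(0, pair(0, e)), h(e))  →  pair(pair(0, pair(0, e)), 0)   [R3 at 2]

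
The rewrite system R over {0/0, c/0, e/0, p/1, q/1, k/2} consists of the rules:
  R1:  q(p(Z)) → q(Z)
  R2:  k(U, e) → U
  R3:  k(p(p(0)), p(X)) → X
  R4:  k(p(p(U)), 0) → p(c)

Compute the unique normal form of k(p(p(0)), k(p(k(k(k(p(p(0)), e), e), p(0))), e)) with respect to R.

0

1. k(p(p(0)), k(p(k(k(k(p(p(0)), e), e), p(0))), e))  →  k(p(p(0)), p(k(k(k(p(p(0)), e), e), p(0))))   [R2 at 2]
2. k(p(p(0)), p(k(k(k(p(p(0)), e), e), p(0))))  →  k(k(k(p(p(0)), e), e), p(0))   [R3 at ε]
3. k(k(k(p(p(0)), e), e), p(0))  →  k(k(p(p(0)), e), p(0))   [R2 at 1]
4. k(k(p(p(0)), e), p(0))  →  k(p(p(0)), p(0))   [R2 at 1]
5. k(p(p(0)), p(0))  →  0   [R3 at ε]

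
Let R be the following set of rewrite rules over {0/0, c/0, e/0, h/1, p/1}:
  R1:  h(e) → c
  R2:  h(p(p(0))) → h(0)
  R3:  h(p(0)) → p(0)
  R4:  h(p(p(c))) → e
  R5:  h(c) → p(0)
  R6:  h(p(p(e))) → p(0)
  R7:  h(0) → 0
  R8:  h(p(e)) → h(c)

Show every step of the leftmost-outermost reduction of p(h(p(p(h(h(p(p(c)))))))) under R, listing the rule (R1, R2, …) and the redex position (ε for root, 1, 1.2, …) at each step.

p(e)

1. p(h(p(p(h(h(p(p(c))))))))  →  p(h(p(p(h(e)))))   [R4 at 1.1.1.1.1]
2. p(h(p(p(h(e)))))  →  p(h(p(p(c))))   [R1 at 1.1.1.1]
3. p(h(p(p(c))))  →  p(e)   [R4 at 1]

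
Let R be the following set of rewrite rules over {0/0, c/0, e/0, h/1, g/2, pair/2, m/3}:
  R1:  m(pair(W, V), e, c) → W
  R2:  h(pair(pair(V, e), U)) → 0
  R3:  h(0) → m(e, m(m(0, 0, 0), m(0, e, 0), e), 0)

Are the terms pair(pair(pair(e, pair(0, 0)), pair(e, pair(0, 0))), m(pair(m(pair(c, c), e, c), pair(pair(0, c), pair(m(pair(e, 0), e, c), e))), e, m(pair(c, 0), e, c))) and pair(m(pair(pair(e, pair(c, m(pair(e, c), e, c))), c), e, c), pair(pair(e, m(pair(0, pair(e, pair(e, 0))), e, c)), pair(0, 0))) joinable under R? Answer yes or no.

no — NF(t₁) = pair(pair(pair(e, pair(0, 0)), pair(e, pair(0, 0))), c), NF(t₂) = pair(pair(e, pair(c, e)), pair(pair(e, 0), pair(0, 0)))

Reduce t₁ = pair(pair(pair(e, pair(0, 0)), pair(e, pair(0, 0))), m(pair(m(pair(c, c), e, c), pair(pair(0, c), pair(m(pair(e, 0), e, c), e))), e, m(pair(c, 0), e, c))):
1. pair(pair(pair(e, pair(0, 0)), pair(e, pair(0, 0))), m(pair(m(pair(c, c), e, c), pair(pair(0, c), pair(m(pair(e, 0), e, c), e))), e, m(pair(c, 0), e, c)))  →  pair(pair(pair(e, pair(0, 0)), pair(e, pair(0, 0))), m(pair(c, pair(pair(0, c), pair(m(pair(e, 0), e, c), e))), e, m(pair(c, 0), e, c)))   [R1 at 2.1.1]
2. pair(pair(pair(e, pair(0, 0)), pair(e, pair(0, 0))), m(pair(c, pair(pair(0, c), pair(m(pair(e, 0), e, c), e))), e, m(pair(c, 0), e, c)))  →  pair(pair(pair(e, pair(0, 0)), pair(e, pair(0, 0))), m(pair(c, pair(pair(0, c), pair(e, e))), e, m(pair(c, 0), e, c)))   [R1 at 2.1.2.2.1]
3. pair(pair(pair(e, pair(0, 0)), pair(e, pair(0, 0))), m(pair(c, pair(pair(0, c), pair(e, e))), e, m(pair(c, 0), e, c)))  →  pair(pair(pair(e, pair(0, 0)), pair(e, pair(0, 0))), m(pair(c, pair(pair(0, c), pair(e, e))), e, c))   [R1 at 2.3]
4. pair(pair(pair(e, pair(0, 0)), pair(e, pair(0, 0))), m(pair(c, pair(pair(0, c), pair(e, e))), e, c))  →  pair(pair(pair(e, pair(0, 0)), pair(e, pair(0, 0))), c)   [R1 at 2]

Reduce t₂ = pair(m(pair(pair(e, pair(c, m(pair(e, c), e, c))), c), e, c), pair(pair(e, m(pair(0, pair(e, pair(e, 0))), e, c)), pair(0, 0))):
1. pair(m(pair(pair(e, pair(c, m(pair(e, c), e, c))), c), e, c), pair(pair(e, m(pair(0, pair(e, pair(e, 0))), e, c)), pair(0, 0)))  →  pair(pair(e, pair(c, m(pair(e, c), e, c))), pair(pair(e, m(pair(0, pair(e, pair(e, 0))), e, c)), pair(0, 0)))   [R1 at 1]
2. pair(pair(e, pair(c, m(pair(e, c), e, c))), pair(pair(e, m(pair(0, pair(e, pair(e, 0))), e, c)), pair(0, 0)))  →  pair(pair(e, pair(c, e)), pair(pair(e, m(pair(0, pair(e, pair(e, 0))), e, c)), pair(0, 0)))   [R1 at 1.2.2]
3. pair(pair(e, pair(c, e)), pair(pair(e, m(pair(0, pair(e, pair(e, 0))), e, c)), pair(0, 0)))  →  pair(pair(e, pair(c, e)), pair(pair(e, 0), pair(0, 0)))   [R1 at 2.1.2]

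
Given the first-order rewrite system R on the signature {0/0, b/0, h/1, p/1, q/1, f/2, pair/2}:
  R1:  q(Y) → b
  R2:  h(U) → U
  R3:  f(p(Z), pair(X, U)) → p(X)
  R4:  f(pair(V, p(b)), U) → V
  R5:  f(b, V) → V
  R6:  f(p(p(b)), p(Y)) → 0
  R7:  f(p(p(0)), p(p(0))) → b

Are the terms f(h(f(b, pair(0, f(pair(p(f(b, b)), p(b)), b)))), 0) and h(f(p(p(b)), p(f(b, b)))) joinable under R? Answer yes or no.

yes — NF(t₁) = 0, NF(t₂) = 0

Reduce t₁ = f(h(f(b, pair(0, f(pair(p(f(b, b)), p(b)), b)))), 0):
1. f(h(f(b, pair(0, f(pair(p(f(b, b)), p(b)), b)))), 0)  →  f(f(b, pair(0, f(pair(p(f(b, b)), p(b)), b))), 0)   [R2 at 1]
2. f(f(b, pair(0, f(pair(p(f(b, b)), p(b)), b))), 0)  →  f(pair(0, f(pair(p(f(b, b)), p(b)), b)), 0)   [R5 at 1]
3. f(pair(0, f(pair(p(f(b, b)), p(b)), b)), 0)  →  f(pair(0, p(f(b, b))), 0)   [R4 at 1.2]
4. f(pair(0, p(f(b, b))), 0)  →  f(pair(0, p(b)), 0)   [R5 at 1.2.1]
5. f(pair(0, p(b)), 0)  →  0   [R4 at ε]

Reduce t₂ = h(f(p(p(b)), p(f(b, b)))):
1. h(f(p(p(b)), p(f(b, b))))  →  f(p(p(b)), p(f(b, b)))   [R2 at ε]
2. f(p(p(b)), p(f(b, b)))  →  0   [R6 at ε]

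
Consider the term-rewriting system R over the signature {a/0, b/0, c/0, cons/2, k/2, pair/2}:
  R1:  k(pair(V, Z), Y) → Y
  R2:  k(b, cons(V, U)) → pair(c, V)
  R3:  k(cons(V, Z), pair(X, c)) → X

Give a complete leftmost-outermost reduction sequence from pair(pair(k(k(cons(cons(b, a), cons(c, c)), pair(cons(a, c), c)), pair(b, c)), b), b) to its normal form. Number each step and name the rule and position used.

1. pair(pair(k(k(cons(cons(b, a), cons(c, c)), pair(cons(a, c), c)), pair(b, c)), b), b)  →  pair(pair(k(cons(a, c), pair(b, c)), b), b)   [R3 at 1.1.1]
2. pair(pair(k(cons(a, c), pair(b, c)), b), b)  →  pair(pair(b, b), b)   [R3 at 1.1]

pair(pair(b, b), b)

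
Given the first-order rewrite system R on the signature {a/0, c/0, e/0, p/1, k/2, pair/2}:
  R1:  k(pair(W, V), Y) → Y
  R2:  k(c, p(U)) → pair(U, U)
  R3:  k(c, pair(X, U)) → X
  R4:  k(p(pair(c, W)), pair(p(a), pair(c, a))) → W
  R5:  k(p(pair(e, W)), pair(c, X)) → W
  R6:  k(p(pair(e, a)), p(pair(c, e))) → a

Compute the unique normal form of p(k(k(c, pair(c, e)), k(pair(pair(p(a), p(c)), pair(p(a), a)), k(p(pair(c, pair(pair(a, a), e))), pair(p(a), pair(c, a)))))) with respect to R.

p(pair(a, a))

1. p(k(k(c, pair(c, e)), k(pair(pair(p(a), p(c)), pair(p(a), a)), k(p(pair(c, pair(pair(a, a), e))), pair(p(a), pair(c, a))))))  →  p(k(c, k(pair(pair(p(a), p(c)), pair(p(a), a)), k(p(pair(c, pair(pair(a, a), e))), pair(p(a), pair(c, a))))))   [R3 at 1.1]
2. p(k(c, k(pair(pair(p(a), p(c)), pair(p(a), a)), k(p(pair(c, pair(pair(a, a), e))), pair(p(a), pair(c, a))))))  →  p(k(c, k(p(pair(c, pair(pair(a, a), e))), pair(p(a), pair(c, a)))))   [R1 at 1.2]
3. p(k(c, k(p(pair(c, pair(pair(a, a), e))), pair(p(a), pair(c, a)))))  →  p(k(c, pair(pair(a, a), e)))   [R4 at 1.2]
4. p(k(c, pair(pair(a, a), e)))  →  p(pair(a, a))   [R3 at 1]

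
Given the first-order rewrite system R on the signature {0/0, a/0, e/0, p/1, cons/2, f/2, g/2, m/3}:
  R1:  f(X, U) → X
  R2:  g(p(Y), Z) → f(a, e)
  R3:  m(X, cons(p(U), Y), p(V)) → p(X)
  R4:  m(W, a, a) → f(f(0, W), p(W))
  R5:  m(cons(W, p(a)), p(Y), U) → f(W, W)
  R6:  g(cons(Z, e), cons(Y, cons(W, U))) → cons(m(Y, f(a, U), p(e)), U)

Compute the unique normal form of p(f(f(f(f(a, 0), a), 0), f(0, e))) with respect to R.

1. p(f(f(f(f(a, 0), a), 0), f(0, e)))  →  p(f(f(f(a, 0), a), 0))   [R1 at 1]
2. p(f(f(f(a, 0), a), 0))  →  p(f(f(a, 0), a))   [R1 at 1]
3. p(f(f(a, 0), a))  →  p(f(a, 0))   [R1 at 1]
4. p(f(a, 0))  →  p(a)   [R1 at 1]

p(a)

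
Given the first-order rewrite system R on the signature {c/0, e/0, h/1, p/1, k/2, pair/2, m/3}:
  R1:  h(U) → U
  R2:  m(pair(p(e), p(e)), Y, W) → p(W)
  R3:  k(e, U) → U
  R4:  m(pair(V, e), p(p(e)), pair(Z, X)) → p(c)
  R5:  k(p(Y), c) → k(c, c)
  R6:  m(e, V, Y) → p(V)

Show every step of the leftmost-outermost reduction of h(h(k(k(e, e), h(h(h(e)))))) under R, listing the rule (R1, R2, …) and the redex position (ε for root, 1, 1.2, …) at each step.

e

1. h(h(k(k(e, e), h(h(h(e))))))  →  h(k(k(e, e), h(h(h(e)))))   [R1 at ε]
2. h(k(k(e, e), h(h(h(e)))))  →  k(k(e, e), h(h(h(e))))   [R1 at ε]
3. k(k(e, e), h(h(h(e))))  →  k(e, h(h(h(e))))   [R3 at 1]
4. k(e, h(h(h(e))))  →  h(h(h(e)))   [R3 at ε]
5. h(h(h(e)))  →  h(h(e))   [R1 at ε]
6. h(h(e))  →  h(e)   [R1 at ε]
7. h(e)  →  e   [R1 at ε]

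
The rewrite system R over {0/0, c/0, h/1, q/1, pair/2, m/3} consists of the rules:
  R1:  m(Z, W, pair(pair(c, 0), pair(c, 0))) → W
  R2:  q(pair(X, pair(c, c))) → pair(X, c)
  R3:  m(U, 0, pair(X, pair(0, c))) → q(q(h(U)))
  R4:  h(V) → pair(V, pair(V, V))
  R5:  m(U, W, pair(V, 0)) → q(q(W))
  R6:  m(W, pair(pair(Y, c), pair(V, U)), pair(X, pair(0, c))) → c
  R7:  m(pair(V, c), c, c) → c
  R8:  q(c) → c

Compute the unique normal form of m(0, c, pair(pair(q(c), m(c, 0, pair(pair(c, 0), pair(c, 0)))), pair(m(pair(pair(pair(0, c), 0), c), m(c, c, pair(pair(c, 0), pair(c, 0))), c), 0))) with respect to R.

1. m(0, c, pair(pair(q(c), m(c, 0, pair(pair(c, 0), pair(c, 0)))), pair(m(pair(pair(pair(0, c), 0), c), m(c, c, pair(pair(c, 0), pair(c, 0))), c), 0)))  →  m(0, c, pair(pair(c, m(c, 0, pair(pair(c, 0), pair(c, 0)))), pair(m(pair(pair(pair(0, c), 0), c), m(c, c, pair(pair(c, 0), pair(c, 0))), c), 0)))   [R8 at 3.1.1]
2. m(0, c, pair(pair(c, m(c, 0, pair(pair(c, 0), pair(c, 0)))), pair(m(pair(pair(pair(0, c), 0), c), m(c, c, pair(pair(c, 0), pair(c, 0))), c), 0)))  →  m(0, c, pair(pair(c, 0), pair(m(pair(pair(pair(0, c), 0), c), m(c, c, pair(pair(c, 0), pair(c, 0))), c), 0)))   [R1 at 3.1.2]
3. m(0, c, pair(pair(c, 0), pair(m(pair(pair(pair(0, c), 0), c), m(c, c, pair(pair(c, 0), pair(c, 0))), c), 0)))  →  m(0, c, pair(pair(c, 0), pair(m(pair(pair(pair(0, c), 0), c), c, c), 0)))   [R1 at 3.2.1.2]
4. m(0, c, pair(pair(c, 0), pair(m(pair(pair(pair(0, c), 0), c), c, c), 0)))  →  m(0, c, pair(pair(c, 0), pair(c, 0)))   [R7 at 3.2.1]
5. m(0, c, pair(pair(c, 0), pair(c, 0)))  →  c   [R1 at ε]

c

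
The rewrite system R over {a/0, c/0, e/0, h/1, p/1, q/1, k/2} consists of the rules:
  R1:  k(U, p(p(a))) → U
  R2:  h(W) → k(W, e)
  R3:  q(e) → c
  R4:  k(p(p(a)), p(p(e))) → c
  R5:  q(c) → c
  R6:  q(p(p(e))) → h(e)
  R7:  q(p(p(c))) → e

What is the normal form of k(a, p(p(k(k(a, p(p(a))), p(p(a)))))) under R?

a

1. k(a, p(p(k(k(a, p(p(a))), p(p(a))))))  →  k(a, p(p(k(a, p(p(a))))))   [R1 at 2.1.1]
2. k(a, p(p(k(a, p(p(a))))))  →  k(a, p(p(a)))   [R1 at 2.1.1]
3. k(a, p(p(a)))  →  a   [R1 at ε]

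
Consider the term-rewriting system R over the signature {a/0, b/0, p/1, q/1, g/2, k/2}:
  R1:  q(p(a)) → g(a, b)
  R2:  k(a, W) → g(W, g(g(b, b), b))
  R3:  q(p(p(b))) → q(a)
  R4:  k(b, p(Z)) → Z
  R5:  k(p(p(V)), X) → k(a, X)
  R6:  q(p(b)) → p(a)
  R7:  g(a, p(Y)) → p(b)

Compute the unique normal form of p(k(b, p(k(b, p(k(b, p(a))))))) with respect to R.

1. p(k(b, p(k(b, p(k(b, p(a)))))))  →  p(k(b, p(k(b, p(a)))))   [R4 at 1]
2. p(k(b, p(k(b, p(a)))))  →  p(k(b, p(a)))   [R4 at 1]
3. p(k(b, p(a)))  →  p(a)   [R4 at 1]

p(a)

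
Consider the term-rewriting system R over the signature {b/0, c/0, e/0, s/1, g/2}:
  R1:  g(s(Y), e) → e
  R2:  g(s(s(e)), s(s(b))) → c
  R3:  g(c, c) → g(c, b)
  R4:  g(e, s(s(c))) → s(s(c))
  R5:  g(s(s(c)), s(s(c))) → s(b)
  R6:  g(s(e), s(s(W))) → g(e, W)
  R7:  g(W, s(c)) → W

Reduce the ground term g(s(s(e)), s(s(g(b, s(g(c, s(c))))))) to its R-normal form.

1. g(s(s(e)), s(s(g(b, s(g(c, s(c)))))))  →  g(s(s(e)), s(s(g(b, s(c)))))   [R7 at 2.1.1.2.1]
2. g(s(s(e)), s(s(g(b, s(c)))))  →  g(s(s(e)), s(s(b)))   [R7 at 2.1.1]
3. g(s(s(e)), s(s(b)))  →  c   [R2 at ε]

c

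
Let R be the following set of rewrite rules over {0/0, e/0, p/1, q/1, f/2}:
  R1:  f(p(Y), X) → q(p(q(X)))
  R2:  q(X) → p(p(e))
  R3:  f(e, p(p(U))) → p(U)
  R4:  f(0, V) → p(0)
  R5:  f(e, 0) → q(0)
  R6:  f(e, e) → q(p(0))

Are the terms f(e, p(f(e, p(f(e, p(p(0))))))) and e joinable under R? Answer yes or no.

no — NF(t₁) = p(0), NF(t₂) = e

Reduce t₁ = f(e, p(f(e, p(f(e, p(p(0))))))):
1. f(e, p(f(e, p(f(e, p(p(0)))))))  →  f(e, p(f(e, p(p(0)))))   [R3 at 2.1.2.1]
2. f(e, p(f(e, p(p(0)))))  →  f(e, p(p(0)))   [R3 at 2.1]
3. f(e, p(p(0)))  →  p(0)   [R3 at ε]

Reduce t₂ = e:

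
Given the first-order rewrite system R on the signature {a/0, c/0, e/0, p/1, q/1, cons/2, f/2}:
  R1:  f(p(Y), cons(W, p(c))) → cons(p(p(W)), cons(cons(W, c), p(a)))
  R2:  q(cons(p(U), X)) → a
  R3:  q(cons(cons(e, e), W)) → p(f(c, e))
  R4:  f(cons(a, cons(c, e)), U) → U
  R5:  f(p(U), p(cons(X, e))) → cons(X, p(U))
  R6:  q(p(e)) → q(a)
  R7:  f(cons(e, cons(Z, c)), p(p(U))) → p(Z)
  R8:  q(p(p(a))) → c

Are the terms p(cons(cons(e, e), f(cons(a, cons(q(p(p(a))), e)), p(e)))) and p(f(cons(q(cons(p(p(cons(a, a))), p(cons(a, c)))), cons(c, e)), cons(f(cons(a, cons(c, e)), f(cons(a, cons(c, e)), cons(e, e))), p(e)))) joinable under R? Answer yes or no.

yes — NF(t₁) = p(cons(cons(e, e), p(e))), NF(t₂) = p(cons(cons(e, e), p(e)))

Reduce t₁ = p(cons(cons(e, e), f(cons(a, cons(q(p(p(a))), e)), p(e)))):
1. p(cons(cons(e, e), f(cons(a, cons(q(p(p(a))), e)), p(e))))  →  p(cons(cons(e, e), f(cons(a, cons(c, e)), p(e))))   [R8 at 1.2.1.2.1]
2. p(cons(cons(e, e), f(cons(a, cons(c, e)), p(e))))  →  p(cons(cons(e, e), p(e)))   [R4 at 1.2]

Reduce t₂ = p(f(cons(q(cons(p(p(cons(a, a))), p(cons(a, c)))), cons(c, e)), cons(f(cons(a, cons(c, e)), f(cons(a, cons(c, e)), cons(e, e))), p(e)))):
1. p(f(cons(q(cons(p(p(cons(a, a))), p(cons(a, c)))), cons(c, e)), cons(f(cons(a, cons(c, e)), f(cons(a, cons(c, e)), cons(e, e))), p(e))))  →  p(f(cons(a, cons(c, e)), cons(f(cons(a, cons(c, e)), f(cons(a, cons(c, e)), cons(e, e))), p(e))))   [R2 at 1.1.1]
2. p(f(cons(a, cons(c, e)), cons(f(cons(a, cons(c, e)), f(cons(a, cons(c, e)), cons(e, e))), p(e))))  →  p(cons(f(cons(a, cons(c, e)), f(cons(a, cons(c, e)), cons(e, e))), p(e)))   [R4 at 1]
3. p(cons(f(cons(a, cons(c, e)), f(cons(a, cons(c, e)), cons(e, e))), p(e)))  →  p(cons(f(cons(a, cons(c, e)), cons(e, e)), p(e)))   [R4 at 1.1]
4. p(cons(f(cons(a, cons(c, e)), cons(e, e)), p(e)))  →  p(cons(cons(e, e), p(e)))   [R4 at 1.1]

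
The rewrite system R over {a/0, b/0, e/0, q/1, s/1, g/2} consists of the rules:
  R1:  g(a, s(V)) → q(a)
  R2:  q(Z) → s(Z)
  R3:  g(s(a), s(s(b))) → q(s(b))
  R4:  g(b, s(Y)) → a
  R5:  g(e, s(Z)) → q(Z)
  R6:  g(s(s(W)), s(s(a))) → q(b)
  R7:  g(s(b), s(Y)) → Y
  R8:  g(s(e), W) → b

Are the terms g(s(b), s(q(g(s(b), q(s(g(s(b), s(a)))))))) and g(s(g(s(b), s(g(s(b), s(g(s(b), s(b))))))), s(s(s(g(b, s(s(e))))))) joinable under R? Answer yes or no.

yes — NF(t₁) = s(s(a)), NF(t₂) = s(s(a))

Reduce t₁ = g(s(b), s(q(g(s(b), q(s(g(s(b), s(a)))))))):
1. g(s(b), s(q(g(s(b), q(s(g(s(b), s(a))))))))  →  q(g(s(b), q(s(g(s(b), s(a))))))   [R7 at ε]
2. q(g(s(b), q(s(g(s(b), s(a))))))  →  s(g(s(b), q(s(g(s(b), s(a))))))   [R2 at ε]
3. s(g(s(b), q(s(g(s(b), s(a))))))  →  s(g(s(b), s(s(g(s(b), s(a))))))   [R2 at 1.2]
4. s(g(s(b), s(s(g(s(b), s(a))))))  →  s(s(g(s(b), s(a))))   [R7 at 1]
5. s(s(g(s(b), s(a))))  →  s(s(a))   [R7 at 1.1]

Reduce t₂ = g(s(g(s(b), s(g(s(b), s(g(s(b), s(b))))))), s(s(s(g(b, s(s(e))))))):
1. g(s(g(s(b), s(g(s(b), s(g(s(b), s(b))))))), s(s(s(g(b, s(s(e)))))))  →  g(s(g(s(b), s(g(s(b), s(b))))), s(s(s(g(b, s(s(e)))))))   [R7 at 1.1]
2. g(s(g(s(b), s(g(s(b), s(b))))), s(s(s(g(b, s(s(e)))))))  →  g(s(g(s(b), s(b))), s(s(s(g(b, s(s(e)))))))   [R7 at 1.1]
3. g(s(g(s(b), s(b))), s(s(s(g(b, s(s(e)))))))  →  g(s(b), s(s(s(g(b, s(s(e)))))))   [R7 at 1.1]
4. g(s(b), s(s(s(g(b, s(s(e)))))))  →  s(s(g(b, s(s(e)))))   [R7 at ε]
5. s(s(g(b, s(s(e)))))  →  s(s(a))   [R4 at 1.1]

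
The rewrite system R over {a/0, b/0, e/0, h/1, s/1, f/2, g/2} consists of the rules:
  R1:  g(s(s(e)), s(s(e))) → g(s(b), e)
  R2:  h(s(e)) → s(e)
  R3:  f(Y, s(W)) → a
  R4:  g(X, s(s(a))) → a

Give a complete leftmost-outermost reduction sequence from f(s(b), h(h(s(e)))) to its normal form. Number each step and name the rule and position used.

1. f(s(b), h(h(s(e))))  →  f(s(b), h(s(e)))   [R2 at 2.1]
2. f(s(b), h(s(e)))  →  f(s(b), s(e))   [R2 at 2]
3. f(s(b), s(e))  →  a   [R3 at ε]

a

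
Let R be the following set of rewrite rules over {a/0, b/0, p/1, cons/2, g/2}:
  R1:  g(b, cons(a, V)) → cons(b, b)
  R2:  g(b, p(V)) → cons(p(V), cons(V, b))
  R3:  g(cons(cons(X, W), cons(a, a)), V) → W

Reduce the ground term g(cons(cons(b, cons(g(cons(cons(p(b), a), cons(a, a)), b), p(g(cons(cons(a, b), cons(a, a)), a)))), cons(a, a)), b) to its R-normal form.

cons(a, p(b))

1. g(cons(cons(b, cons(g(cons(cons(p(b), a), cons(a, a)), b), p(g(cons(cons(a, b), cons(a, a)), a)))), cons(a, a)), b)  →  cons(g(cons(cons(p(b), a), cons(a, a)), b), p(g(cons(cons(a, b), cons(a, a)), a)))   [R3 at ε]
2. cons(g(cons(cons(p(b), a), cons(a, a)), b), p(g(cons(cons(a, b), cons(a, a)), a)))  →  cons(a, p(g(cons(cons(a, b), cons(a, a)), a)))   [R3 at 1]
3. cons(a, p(g(cons(cons(a, b), cons(a, a)), a)))  →  cons(a, p(b))   [R3 at 2.1]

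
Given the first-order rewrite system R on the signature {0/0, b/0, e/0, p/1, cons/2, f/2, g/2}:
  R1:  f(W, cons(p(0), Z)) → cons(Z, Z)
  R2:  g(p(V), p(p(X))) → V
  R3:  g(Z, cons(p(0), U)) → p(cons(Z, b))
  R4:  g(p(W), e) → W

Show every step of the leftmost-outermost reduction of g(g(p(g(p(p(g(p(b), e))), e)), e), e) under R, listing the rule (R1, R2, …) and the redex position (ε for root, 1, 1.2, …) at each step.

1. g(g(p(g(p(p(g(p(b), e))), e)), e), e)  →  g(g(p(p(g(p(b), e))), e), e)   [R4 at 1]
2. g(g(p(p(g(p(b), e))), e), e)  →  g(p(g(p(b), e)), e)   [R4 at 1]
3. g(p(g(p(b), e)), e)  →  g(p(b), e)   [R4 at ε]
4. g(p(b), e)  →  b   [R4 at ε]

b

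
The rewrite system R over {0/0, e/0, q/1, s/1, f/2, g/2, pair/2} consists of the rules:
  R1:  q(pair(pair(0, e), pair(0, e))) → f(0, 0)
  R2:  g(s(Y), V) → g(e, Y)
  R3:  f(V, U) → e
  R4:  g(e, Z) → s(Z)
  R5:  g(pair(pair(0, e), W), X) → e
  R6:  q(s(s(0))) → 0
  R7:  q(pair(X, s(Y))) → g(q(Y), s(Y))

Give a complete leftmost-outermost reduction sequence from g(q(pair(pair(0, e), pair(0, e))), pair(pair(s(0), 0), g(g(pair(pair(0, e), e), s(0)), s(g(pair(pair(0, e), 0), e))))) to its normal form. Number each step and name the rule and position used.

1. g(q(pair(pair(0, e), pair(0, e))), pair(pair(s(0), 0), g(g(pair(pair(0, e), e), s(0)), s(g(pair(pair(0, e), 0), e)))))  →  g(f(0, 0), pair(pair(s(0), 0), g(g(pair(pair(0, e), e), s(0)), s(g(pair(pair(0, e), 0), e)))))   [R1 at 1]
2. g(f(0, 0), pair(pair(s(0), 0), g(g(pair(pair(0, e), e), s(0)), s(g(pair(pair(0, e), 0), e)))))  →  g(e, pair(pair(s(0), 0), g(g(pair(pair(0, e), e), s(0)), s(g(pair(pair(0, e), 0), e)))))   [R3 at 1]
3. g(e, pair(pair(s(0), 0), g(g(pair(pair(0, e), e), s(0)), s(g(pair(pair(0, e), 0), e)))))  →  s(pair(pair(s(0), 0), g(g(pair(pair(0, e), e), s(0)), s(g(pair(pair(0, e), 0), e)))))   [R4 at ε]
4. s(pair(pair(s(0), 0), g(g(pair(pair(0, e), e), s(0)), s(g(pair(pair(0, e), 0), e)))))  →  s(pair(pair(s(0), 0), g(e, s(g(pair(pair(0, e), 0), e)))))   [R5 at 1.2.1]
5. s(pair(pair(s(0), 0), g(e, s(g(pair(pair(0, e), 0), e)))))  →  s(pair(pair(s(0), 0), s(s(g(pair(pair(0, e), 0), e)))))   [R4 at 1.2]
6. s(pair(pair(s(0), 0), s(s(g(pair(pair(0, e), 0), e)))))  →  s(pair(pair(s(0), 0), s(s(e))))   [R5 at 1.2.1.1]

s(pair(pair(s(0), 0), s(s(e))))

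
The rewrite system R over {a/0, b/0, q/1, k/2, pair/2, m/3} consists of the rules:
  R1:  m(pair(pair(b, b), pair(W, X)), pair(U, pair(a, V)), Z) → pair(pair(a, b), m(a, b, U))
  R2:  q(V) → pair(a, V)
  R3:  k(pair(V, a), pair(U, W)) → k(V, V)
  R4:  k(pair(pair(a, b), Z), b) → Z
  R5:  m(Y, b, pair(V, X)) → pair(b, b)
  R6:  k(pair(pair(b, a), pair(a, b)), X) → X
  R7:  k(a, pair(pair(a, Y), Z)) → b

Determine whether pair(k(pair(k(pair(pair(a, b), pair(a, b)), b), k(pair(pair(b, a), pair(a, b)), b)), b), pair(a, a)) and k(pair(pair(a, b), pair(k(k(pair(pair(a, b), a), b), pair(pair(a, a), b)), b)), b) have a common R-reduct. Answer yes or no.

Reduce t₁ = pair(k(pair(k(pair(pair(a, b), pair(a, b)), b), k(pair(pair(b, a), pair(a, b)), b)), b), pair(a, a)):
1. pair(k(pair(k(pair(pair(a, b), pair(a, b)), b), k(pair(pair(b, a), pair(a, b)), b)), b), pair(a, a))  →  pair(k(pair(pair(a, b), k(pair(pair(b, a), pair(a, b)), b)), b), pair(a, a))   [R4 at 1.1.1]
2. pair(k(pair(pair(a, b), k(pair(pair(b, a), pair(a, b)), b)), b), pair(a, a))  →  pair(k(pair(pair(b, a), pair(a, b)), b), pair(a, a))   [R4 at 1]
3. pair(k(pair(pair(b, a), pair(a, b)), b), pair(a, a))  →  pair(b, pair(a, a))   [R6 at 1]

Reduce t₂ = k(pair(pair(a, b), pair(k(k(pair(pair(a, b), a), b), pair(pair(a, a), b)), b)), b):
1. k(pair(pair(a, b), pair(k(k(pair(pair(a, b), a), b), pair(pair(a, a), b)), b)), b)  →  pair(k(k(pair(pair(a, b), a), b), pair(pair(a, a), b)), b)   [R4 at ε]
2. pair(k(k(pair(pair(a, b), a), b), pair(pair(a, a), b)), b)  →  pair(k(a, pair(pair(a, a), b)), b)   [R4 at 1.1]
3. pair(k(a, pair(pair(a, a), b)), b)  →  pair(b, b)   [R7 at 1]

no — NF(t₁) = pair(b, pair(a, a)), NF(t₂) = pair(b, b)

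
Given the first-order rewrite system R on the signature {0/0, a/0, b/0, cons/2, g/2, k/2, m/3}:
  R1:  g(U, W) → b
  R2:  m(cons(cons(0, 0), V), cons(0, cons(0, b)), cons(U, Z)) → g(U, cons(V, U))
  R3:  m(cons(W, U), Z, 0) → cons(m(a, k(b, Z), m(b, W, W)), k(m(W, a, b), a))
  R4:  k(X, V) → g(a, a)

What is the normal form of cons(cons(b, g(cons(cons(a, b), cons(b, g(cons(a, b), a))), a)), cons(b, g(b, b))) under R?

cons(cons(b, b), cons(b, b))

1. cons(cons(b, g(cons(cons(a, b), cons(b, g(cons(a, b), a))), a)), cons(b, g(b, b)))  →  cons(cons(b, b), cons(b, g(b, b)))   [R1 at 1.2]
2. cons(cons(b, b), cons(b, g(b, b)))  →  cons(cons(b, b), cons(b, b))   [R1 at 2.2]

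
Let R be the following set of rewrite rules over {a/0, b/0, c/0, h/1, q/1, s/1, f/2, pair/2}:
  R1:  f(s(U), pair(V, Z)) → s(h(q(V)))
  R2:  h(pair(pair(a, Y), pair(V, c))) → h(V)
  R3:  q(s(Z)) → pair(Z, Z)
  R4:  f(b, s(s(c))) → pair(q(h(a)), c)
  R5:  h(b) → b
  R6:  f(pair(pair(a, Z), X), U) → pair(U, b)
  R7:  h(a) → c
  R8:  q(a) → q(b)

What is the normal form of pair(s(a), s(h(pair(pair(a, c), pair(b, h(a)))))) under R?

pair(s(a), s(b))

1. pair(s(a), s(h(pair(pair(a, c), pair(b, h(a))))))  →  pair(s(a), s(h(pair(pair(a, c), pair(b, c)))))   [R7 at 2.1.1.2.2]
2. pair(s(a), s(h(pair(pair(a, c), pair(b, c)))))  →  pair(s(a), s(h(b)))   [R2 at 2.1]
3. pair(s(a), s(h(b)))  →  pair(s(a), s(b))   [R5 at 2.1]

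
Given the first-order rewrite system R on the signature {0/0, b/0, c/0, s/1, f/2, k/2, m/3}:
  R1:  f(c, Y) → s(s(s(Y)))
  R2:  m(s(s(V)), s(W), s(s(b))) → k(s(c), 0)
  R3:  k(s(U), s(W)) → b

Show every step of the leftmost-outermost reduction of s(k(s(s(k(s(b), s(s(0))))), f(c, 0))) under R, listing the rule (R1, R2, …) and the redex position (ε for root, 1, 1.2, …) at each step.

1. s(k(s(s(k(s(b), s(s(0))))), f(c, 0)))  →  s(k(s(s(b)), f(c, 0)))   [R3 at 1.1.1.1]
2. s(k(s(s(b)), f(c, 0)))  →  s(k(s(s(b)), s(s(s(0)))))   [R1 at 1.2]
3. s(k(s(s(b)), s(s(s(0)))))  →  s(b)   [R3 at 1]

s(b)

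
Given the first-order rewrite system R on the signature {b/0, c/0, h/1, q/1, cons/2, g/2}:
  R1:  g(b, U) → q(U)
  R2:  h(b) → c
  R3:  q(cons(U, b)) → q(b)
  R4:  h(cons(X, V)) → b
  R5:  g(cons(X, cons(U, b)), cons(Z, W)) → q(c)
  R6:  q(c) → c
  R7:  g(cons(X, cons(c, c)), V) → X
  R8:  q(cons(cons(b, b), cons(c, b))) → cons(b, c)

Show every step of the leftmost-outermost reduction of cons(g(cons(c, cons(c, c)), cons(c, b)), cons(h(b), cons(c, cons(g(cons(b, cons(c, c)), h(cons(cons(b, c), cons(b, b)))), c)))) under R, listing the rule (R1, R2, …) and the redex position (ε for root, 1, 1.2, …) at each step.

1. cons(g(cons(c, cons(c, c)), cons(c, b)), cons(h(b), cons(c, cons(g(cons(b, cons(c, c)), h(cons(cons(b, c), cons(b, b)))), c))))  →  cons(c, cons(h(b), cons(c, cons(g(cons(b, cons(c, c)), h(cons(cons(b, c), cons(b, b)))), c))))   [R7 at 1]
2. cons(c, cons(h(b), cons(c, cons(g(cons(b, cons(c, c)), h(cons(cons(b, c), cons(b, b)))), c))))  →  cons(c, cons(c, cons(c, cons(g(cons(b, cons(c, c)), h(cons(cons(b, c), cons(b, b)))), c))))   [R2 at 2.1]
3. cons(c, cons(c, cons(c, cons(g(cons(b, cons(c, c)), h(cons(cons(b, c), cons(b, b)))), c))))  →  cons(c, cons(c, cons(c, cons(b, c))))   [R7 at 2.2.2.1]

cons(c, cons(c, cons(c, cons(b, c))))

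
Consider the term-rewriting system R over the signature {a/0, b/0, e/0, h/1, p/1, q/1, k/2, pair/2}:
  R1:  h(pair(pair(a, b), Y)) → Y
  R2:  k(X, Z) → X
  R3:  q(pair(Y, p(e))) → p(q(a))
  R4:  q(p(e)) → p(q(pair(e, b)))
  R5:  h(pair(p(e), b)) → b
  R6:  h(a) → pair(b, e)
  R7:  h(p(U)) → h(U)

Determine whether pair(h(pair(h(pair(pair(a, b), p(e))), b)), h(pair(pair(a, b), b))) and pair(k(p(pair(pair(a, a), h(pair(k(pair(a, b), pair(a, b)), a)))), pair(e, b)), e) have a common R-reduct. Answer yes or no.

Reduce t₁ = pair(h(pair(h(pair(pair(a, b), p(e))), b)), h(pair(pair(a, b), b))):
1. pair(h(pair(h(pair(pair(a, b), p(e))), b)), h(pair(pair(a, b), b)))  →  pair(h(pair(p(e), b)), h(pair(pair(a, b), b)))   [R1 at 1.1.1]
2. pair(h(pair(p(e), b)), h(pair(pair(a, b), b)))  →  pair(b, h(pair(pair(a, b), b)))   [R5 at 1]
3. pair(b, h(pair(pair(a, b), b)))  →  pair(b, b)   [R1 at 2]

Reduce t₂ = pair(k(p(pair(pair(a, a), h(pair(k(pair(a, b), pair(a, b)), a)))), pair(e, b)), e):
1. pair(k(p(pair(pair(a, a), h(pair(k(pair(a, b), pair(a, b)), a)))), pair(e, b)), e)  →  pair(p(pair(pair(a, a), h(pair(k(pair(a, b), pair(a, b)), a)))), e)   [R2 at 1]
2. pair(p(pair(pair(a, a), h(pair(k(pair(a, b), pair(a, b)), a)))), e)  →  pair(p(pair(pair(a, a), h(pair(pair(a, b), a)))), e)   [R2 at 1.1.2.1.1]
3. pair(p(pair(pair(a, a), h(pair(pair(a, b), a)))), e)  →  pair(p(pair(pair(a, a), a)), e)   [R1 at 1.1.2]

no — NF(t₁) = pair(b, b), NF(t₂) = pair(p(pair(pair(a, a), a)), e)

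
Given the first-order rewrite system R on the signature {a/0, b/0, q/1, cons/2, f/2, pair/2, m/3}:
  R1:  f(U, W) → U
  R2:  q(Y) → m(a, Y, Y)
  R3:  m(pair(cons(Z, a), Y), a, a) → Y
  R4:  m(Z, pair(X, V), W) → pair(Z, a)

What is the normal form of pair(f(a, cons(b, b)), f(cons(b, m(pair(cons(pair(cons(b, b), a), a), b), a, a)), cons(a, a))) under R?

1. pair(f(a, cons(b, b)), f(cons(b, m(pair(cons(pair(cons(b, b), a), a), b), a, a)), cons(a, a)))  →  pair(a, f(cons(b, m(pair(cons(pair(cons(b, b), a), a), b), a, a)), cons(a, a)))   [R1 at 1]
2. pair(a, f(cons(b, m(pair(cons(pair(cons(b, b), a), a), b), a, a)), cons(a, a)))  →  pair(a, cons(b, m(pair(cons(pair(cons(b, b), a), a), b), a, a)))   [R1 at 2]
3. pair(a, cons(b, m(pair(cons(pair(cons(b, b), a), a), b), a, a)))  →  pair(a, cons(b, b))   [R3 at 2.2]

pair(a, cons(b, b))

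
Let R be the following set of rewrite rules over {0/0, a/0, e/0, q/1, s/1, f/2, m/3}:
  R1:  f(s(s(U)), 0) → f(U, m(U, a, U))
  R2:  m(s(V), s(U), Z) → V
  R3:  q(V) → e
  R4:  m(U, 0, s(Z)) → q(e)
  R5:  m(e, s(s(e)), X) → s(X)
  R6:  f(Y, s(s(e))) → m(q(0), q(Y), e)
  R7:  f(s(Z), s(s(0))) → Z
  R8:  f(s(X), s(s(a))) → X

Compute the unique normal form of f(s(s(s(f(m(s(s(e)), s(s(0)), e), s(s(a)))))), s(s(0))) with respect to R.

1. f(s(s(s(f(m(s(s(e)), s(s(0)), e), s(s(a)))))), s(s(0)))  →  s(s(f(m(s(s(e)), s(s(0)), e), s(s(a)))))   [R7 at ε]
2. s(s(f(m(s(s(e)), s(s(0)), e), s(s(a)))))  →  s(s(f(s(e), s(s(a)))))   [R2 at 1.1.1]
3. s(s(f(s(e), s(s(a)))))  →  s(s(e))   [R8 at 1.1]

s(s(e))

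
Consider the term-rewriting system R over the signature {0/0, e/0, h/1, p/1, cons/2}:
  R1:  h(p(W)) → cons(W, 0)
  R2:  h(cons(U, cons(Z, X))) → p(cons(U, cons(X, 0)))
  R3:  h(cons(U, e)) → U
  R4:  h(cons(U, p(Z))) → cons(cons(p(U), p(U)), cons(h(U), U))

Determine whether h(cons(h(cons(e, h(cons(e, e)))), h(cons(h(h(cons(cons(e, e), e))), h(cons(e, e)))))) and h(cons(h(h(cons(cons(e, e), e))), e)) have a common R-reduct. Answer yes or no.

yes — NF(t₁) = e, NF(t₂) = e

Reduce t₁ = h(cons(h(cons(e, h(cons(e, e)))), h(cons(h(h(cons(cons(e, e), e))), h(cons(e, e)))))):
1. h(cons(h(cons(e, h(cons(e, e)))), h(cons(h(h(cons(cons(e, e), e))), h(cons(e, e))))))  →  h(cons(h(cons(e, e)), h(cons(h(h(cons(cons(e, e), e))), h(cons(e, e))))))   [R3 at 1.1.1.2]
2. h(cons(h(cons(e, e)), h(cons(h(h(cons(cons(e, e), e))), h(cons(e, e))))))  →  h(cons(e, h(cons(h(h(cons(cons(e, e), e))), h(cons(e, e))))))   [R3 at 1.1]
3. h(cons(e, h(cons(h(h(cons(cons(e, e), e))), h(cons(e, e))))))  →  h(cons(e, h(cons(h(cons(e, e)), h(cons(e, e))))))   [R3 at 1.2.1.1.1]
4. h(cons(e, h(cons(h(cons(e, e)), h(cons(e, e))))))  →  h(cons(e, h(cons(e, h(cons(e, e))))))   [R3 at 1.2.1.1]
5. h(cons(e, h(cons(e, h(cons(e, e))))))  →  h(cons(e, h(cons(e, e))))   [R3 at 1.2.1.2]
6. h(cons(e, h(cons(e, e))))  →  h(cons(e, e))   [R3 at 1.2]
7. h(cons(e, e))  →  e   [R3 at ε]

Reduce t₂ = h(cons(h(h(cons(cons(e, e), e))), e)):
1. h(cons(h(h(cons(cons(e, e), e))), e))  →  h(h(cons(cons(e, e), e)))   [R3 at ε]
2. h(h(cons(cons(e, e), e)))  →  h(cons(e, e))   [R3 at 1]
3. h(cons(e, e))  →  e   [R3 at ε]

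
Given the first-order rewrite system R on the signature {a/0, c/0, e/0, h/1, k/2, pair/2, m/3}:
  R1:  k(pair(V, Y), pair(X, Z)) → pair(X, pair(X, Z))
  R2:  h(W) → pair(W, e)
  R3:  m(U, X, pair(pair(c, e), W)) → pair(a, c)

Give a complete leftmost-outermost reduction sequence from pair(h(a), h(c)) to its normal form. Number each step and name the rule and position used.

pair(pair(a, e), pair(c, e))

1. pair(h(a), h(c))  →  pair(pair(a, e), h(c))   [R2 at 1]
2. pair(pair(a, e), h(c))  →  pair(pair(a, e), pair(c, e))   [R2 at 2]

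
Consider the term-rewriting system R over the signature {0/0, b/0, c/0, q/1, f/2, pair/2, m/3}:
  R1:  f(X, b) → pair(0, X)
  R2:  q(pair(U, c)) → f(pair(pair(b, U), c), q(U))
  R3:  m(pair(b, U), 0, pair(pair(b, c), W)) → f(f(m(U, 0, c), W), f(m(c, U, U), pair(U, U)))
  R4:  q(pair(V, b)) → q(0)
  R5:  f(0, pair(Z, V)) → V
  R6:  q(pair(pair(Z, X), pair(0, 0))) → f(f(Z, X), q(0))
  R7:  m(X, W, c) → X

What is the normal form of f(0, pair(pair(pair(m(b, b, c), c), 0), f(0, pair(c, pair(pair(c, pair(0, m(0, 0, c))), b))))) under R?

pair(pair(c, pair(0, 0)), b)

1. f(0, pair(pair(pair(m(b, b, c), c), 0), f(0, pair(c, pair(pair(c, pair(0, m(0, 0, c))), b)))))  →  f(0, pair(c, pair(pair(c, pair(0, m(0, 0, c))), b)))   [R5 at ε]
2. f(0, pair(c, pair(pair(c, pair(0, m(0, 0, c))), b)))  →  pair(pair(c, pair(0, m(0, 0, c))), b)   [R5 at ε]
3. pair(pair(c, pair(0, m(0, 0, c))), b)  →  pair(pair(c, pair(0, 0)), b)   [R7 at 1.2.2]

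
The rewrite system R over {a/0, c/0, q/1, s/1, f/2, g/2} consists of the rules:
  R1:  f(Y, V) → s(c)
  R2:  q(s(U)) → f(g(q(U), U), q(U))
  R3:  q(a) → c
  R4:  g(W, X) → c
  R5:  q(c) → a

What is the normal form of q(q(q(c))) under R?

1. q(q(q(c)))  →  q(q(a))   [R5 at 1.1]
2. q(q(a))  →  q(c)   [R3 at 1]
3. q(c)  →  a   [R5 at ε]

a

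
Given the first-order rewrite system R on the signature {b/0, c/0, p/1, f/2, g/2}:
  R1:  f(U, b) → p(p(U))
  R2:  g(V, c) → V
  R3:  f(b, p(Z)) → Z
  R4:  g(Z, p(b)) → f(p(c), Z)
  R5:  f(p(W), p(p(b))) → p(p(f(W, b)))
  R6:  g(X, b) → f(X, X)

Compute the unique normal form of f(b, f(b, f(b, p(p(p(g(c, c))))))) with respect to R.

c

1. f(b, f(b, f(b, p(p(p(g(c, c)))))))  →  f(b, f(b, p(p(g(c, c)))))   [R3 at 2.2]
2. f(b, f(b, p(p(g(c, c)))))  →  f(b, p(g(c, c)))   [R3 at 2]
3. f(b, p(g(c, c)))  →  g(c, c)   [R3 at ε]
4. g(c, c)  →  c   [R2 at ε]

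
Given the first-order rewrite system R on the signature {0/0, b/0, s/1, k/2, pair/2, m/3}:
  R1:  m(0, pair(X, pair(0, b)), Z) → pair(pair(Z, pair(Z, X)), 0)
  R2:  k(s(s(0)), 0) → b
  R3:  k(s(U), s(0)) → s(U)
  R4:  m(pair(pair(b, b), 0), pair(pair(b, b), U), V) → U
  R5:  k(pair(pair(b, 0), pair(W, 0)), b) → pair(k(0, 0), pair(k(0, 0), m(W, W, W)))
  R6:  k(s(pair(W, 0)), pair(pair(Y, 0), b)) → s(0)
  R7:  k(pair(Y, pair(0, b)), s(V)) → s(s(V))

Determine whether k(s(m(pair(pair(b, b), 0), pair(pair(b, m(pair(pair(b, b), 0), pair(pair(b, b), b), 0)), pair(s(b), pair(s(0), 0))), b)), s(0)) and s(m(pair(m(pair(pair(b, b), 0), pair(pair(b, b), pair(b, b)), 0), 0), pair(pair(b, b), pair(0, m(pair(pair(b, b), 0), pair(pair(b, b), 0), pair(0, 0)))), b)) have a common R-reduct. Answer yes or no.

Reduce t₁ = k(s(m(pair(pair(b, b), 0), pair(pair(b, m(pair(pair(b, b), 0), pair(pair(b, b), b), 0)), pair(s(b), pair(s(0), 0))), b)), s(0)):
1. k(s(m(pair(pair(b, b), 0), pair(pair(b, m(pair(pair(b, b), 0), pair(pair(b, b), b), 0)), pair(s(b), pair(s(0), 0))), b)), s(0))  →  s(m(pair(pair(b, b), 0), pair(pair(b, m(pair(pair(b, b), 0), pair(pair(b, b), b), 0)), pair(s(b), pair(s(0), 0))), b))   [R3 at ε]
2. s(m(pair(pair(b, b), 0), pair(pair(b, m(pair(pair(b, b), 0), pair(pair(b, b), b), 0)), pair(s(b), pair(s(0), 0))), b))  →  s(m(pair(pair(b, b), 0), pair(pair(b, b), pair(s(b), pair(s(0), 0))), b))   [R4 at 1.2.1.2]
3. s(m(pair(pair(b, b), 0), pair(pair(b, b), pair(s(b), pair(s(0), 0))), b))  →  s(pair(s(b), pair(s(0), 0)))   [R4 at 1]

Reduce t₂ = s(m(pair(m(pair(pair(b, b), 0), pair(pair(b, b), pair(b, b)), 0), 0), pair(pair(b, b), pair(0, m(pair(pair(b, b), 0), pair(pair(b, b), 0), pair(0, 0)))), b)):
1. s(m(pair(m(pair(pair(b, b), 0), pair(pair(b, b), pair(b, b)), 0), 0), pair(pair(b, b), pair(0, m(pair(pair(b, b), 0), pair(pair(b, b), 0), pair(0, 0)))), b))  →  s(m(pair(pair(b, b), 0), pair(pair(b, b), pair(0, m(pair(pair(b, b), 0), pair(pair(b, b), 0), pair(0, 0)))), b))   [R4 at 1.1.1]
2. s(m(pair(pair(b, b), 0), pair(pair(b, b), pair(0, m(pair(pair(b, b), 0), pair(pair(b, b), 0), pair(0, 0)))), b))  →  s(pair(0, m(pair(pair(b, b), 0), pair(pair(b, b), 0), pair(0, 0))))   [R4 at 1]
3. s(pair(0, m(pair(pair(b, b), 0), pair(pair(b, b), 0), pair(0, 0))))  →  s(pair(0, 0))   [R4 at 1.2]

no — NF(t₁) = s(pair(s(b), pair(s(0), 0))), NF(t₂) = s(pair(0, 0))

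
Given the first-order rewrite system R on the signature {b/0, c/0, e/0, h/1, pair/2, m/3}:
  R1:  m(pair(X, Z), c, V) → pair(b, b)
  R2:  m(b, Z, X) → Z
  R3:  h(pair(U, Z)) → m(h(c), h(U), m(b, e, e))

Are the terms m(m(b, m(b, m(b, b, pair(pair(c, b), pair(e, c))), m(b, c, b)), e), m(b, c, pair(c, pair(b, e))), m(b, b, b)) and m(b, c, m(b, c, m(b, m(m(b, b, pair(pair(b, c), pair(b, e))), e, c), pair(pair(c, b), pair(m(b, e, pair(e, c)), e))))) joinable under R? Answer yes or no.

Reduce t₁ = m(m(b, m(b, m(b, b, pair(pair(c, b), pair(e, c))), m(b, c, b)), e), m(b, c, pair(c, pair(b, e))), m(b, b, b)):
1. m(m(b, m(b, m(b, b, pair(pair(c, b), pair(e, c))), m(b, c, b)), e), m(b, c, pair(c, pair(b, e))), m(b, b, b))  →  m(m(b, m(b, b, pair(pair(c, b), pair(e, c))), m(b, c, b)), m(b, c, pair(c, pair(b, e))), m(b, b, b))   [R2 at 1]
2. m(m(b, m(b, b, pair(pair(c, b), pair(e, c))), m(b, c, b)), m(b, c, pair(c, pair(b, e))), m(b, b, b))  →  m(m(b, b, pair(pair(c, b), pair(e, c))), m(b, c, pair(c, pair(b, e))), m(b, b, b))   [R2 at 1]
3. m(m(b, b, pair(pair(c, b), pair(e, c))), m(b, c, pair(c, pair(b, e))), m(b, b, b))  →  m(b, m(b, c, pair(c, pair(b, e))), m(b, b, b))   [R2 at 1]
4. m(b, m(b, c, pair(c, pair(b, e))), m(b, b, b))  →  m(b, c, pair(c, pair(b, e)))   [R2 at ε]
5. m(b, c, pair(c, pair(b, e)))  →  c   [R2 at ε]

Reduce t₂ = m(b, c, m(b, c, m(b, m(m(b, b, pair(pair(b, c), pair(b, e))), e, c), pair(pair(c, b), pair(m(b, e, pair(e, c)), e))))):
1. m(b, c, m(b, c, m(b, m(m(b, b, pair(pair(b, c), pair(b, e))), e, c), pair(pair(c, b), pair(m(b, e, pair(e, c)), e)))))  →  c   [R2 at ε]

yes — NF(t₁) = c, NF(t₂) = c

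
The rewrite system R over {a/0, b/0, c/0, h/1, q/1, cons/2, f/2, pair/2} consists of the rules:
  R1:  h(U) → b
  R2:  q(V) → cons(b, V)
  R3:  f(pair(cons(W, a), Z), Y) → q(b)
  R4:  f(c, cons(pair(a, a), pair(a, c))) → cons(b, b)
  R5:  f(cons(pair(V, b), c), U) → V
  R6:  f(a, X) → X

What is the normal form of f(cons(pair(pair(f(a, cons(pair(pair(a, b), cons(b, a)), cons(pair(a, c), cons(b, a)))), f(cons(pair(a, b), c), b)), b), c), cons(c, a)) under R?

1. f(cons(pair(pair(f(a, cons(pair(pair(a, b), cons(b, a)), cons(pair(a, c), cons(b, a)))), f(cons(pair(a, b), c), b)), b), c), cons(c, a))  →  pair(f(a, cons(pair(pair(a, b), cons(b, a)), cons(pair(a, c), cons(b, a)))), f(cons(pair(a, b), c), b))   [R5 at ε]
2. pair(f(a, cons(pair(pair(a, b), cons(b, a)), cons(pair(a, c), cons(b, a)))), f(cons(pair(a, b), c), b))  →  pair(cons(pair(pair(a, b), cons(b, a)), cons(pair(a, c), cons(b, a))), f(cons(pair(a, b), c), b))   [R6 at 1]
3. pair(cons(pair(pair(a, b), cons(b, a)), cons(pair(a, c), cons(b, a))), f(cons(pair(a, b), c), b))  →  pair(cons(pair(pair(a, b), cons(b, a)), cons(pair(a, c), cons(b, a))), a)   [R5 at 2]

pair(cons(pair(pair(a, b), cons(b, a)), cons(pair(a, c), cons(b, a))), a)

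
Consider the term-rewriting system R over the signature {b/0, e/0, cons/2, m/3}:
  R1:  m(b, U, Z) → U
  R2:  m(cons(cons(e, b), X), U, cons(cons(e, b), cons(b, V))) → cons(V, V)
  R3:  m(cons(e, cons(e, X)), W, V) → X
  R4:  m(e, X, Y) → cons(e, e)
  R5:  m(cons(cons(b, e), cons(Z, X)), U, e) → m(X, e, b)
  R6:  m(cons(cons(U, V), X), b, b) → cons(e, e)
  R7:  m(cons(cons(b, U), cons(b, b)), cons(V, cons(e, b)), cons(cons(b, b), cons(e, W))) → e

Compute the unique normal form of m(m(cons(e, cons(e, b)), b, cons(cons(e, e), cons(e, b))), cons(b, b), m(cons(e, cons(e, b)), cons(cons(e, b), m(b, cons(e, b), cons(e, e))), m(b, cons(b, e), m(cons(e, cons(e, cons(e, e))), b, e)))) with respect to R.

1. m(m(cons(e, cons(e, b)), b, cons(cons(e, e), cons(e, b))), cons(b, b), m(cons(e, cons(e, b)), cons(cons(e, b), m(b, cons(e, b), cons(e, e))), m(b, cons(b, e), m(cons(e, cons(e, cons(e, e))), b, e))))  →  m(b, cons(b, b), m(cons(e, cons(e, b)), cons(cons(e, b), m(b, cons(e, b), cons(e, e))), m(b, cons(b, e), m(cons(e, cons(e, cons(e, e))), b, e))))   [R3 at 1]
2. m(b, cons(b, b), m(cons(e, cons(e, b)), cons(cons(e, b), m(b, cons(e, b), cons(e, e))), m(b, cons(b, e), m(cons(e, cons(e, cons(e, e))), b, e))))  →  cons(b, b)   [R1 at ε]

cons(b, b)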